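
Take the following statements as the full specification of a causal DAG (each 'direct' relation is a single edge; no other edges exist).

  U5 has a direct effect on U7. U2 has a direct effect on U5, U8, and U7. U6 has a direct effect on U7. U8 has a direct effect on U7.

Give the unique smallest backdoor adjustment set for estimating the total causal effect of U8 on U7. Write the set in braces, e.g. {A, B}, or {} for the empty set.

Variables eligible for adjustment (non-descendants of U8, excluding U8 and U7): {U2, U5, U6}.
Backdoor paths from U8 to U7:
  P1: U8 <- U2 -> U5 -> U7
  P2: U8 <- U2 -> U7
The empty set is not sufficient: P1 (U8 <- U2 -> U5 -> U7) has no collider blocking it and no conditioned non-collider, so it is open.
Try {U2}:
  P1: blocked at fork node U2 ∈ conditioning set.
  P2: blocked at fork node U2 ∈ conditioning set.
{U2} contains no descendant of U8 and blocks every backdoor path.
No other singleton works — e.g. {U6} leaves P1 open — so {U2} is the unique smallest valid adjustment set.

{U2}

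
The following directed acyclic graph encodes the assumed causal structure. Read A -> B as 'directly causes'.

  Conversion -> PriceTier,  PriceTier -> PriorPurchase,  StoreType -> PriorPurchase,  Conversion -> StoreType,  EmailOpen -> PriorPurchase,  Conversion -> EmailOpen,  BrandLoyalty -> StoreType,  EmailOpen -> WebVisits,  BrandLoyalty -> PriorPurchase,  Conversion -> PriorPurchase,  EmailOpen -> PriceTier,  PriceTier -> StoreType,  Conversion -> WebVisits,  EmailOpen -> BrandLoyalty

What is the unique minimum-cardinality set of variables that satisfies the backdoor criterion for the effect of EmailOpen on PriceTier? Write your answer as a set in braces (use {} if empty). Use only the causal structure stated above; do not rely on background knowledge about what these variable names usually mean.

{Conversion}

Variables eligible for adjustment (non-descendants of EmailOpen, excluding EmailOpen and PriceTier): {Conversion}.
Backdoor paths from EmailOpen to PriceTier:
  P1: EmailOpen <- Conversion -> PriceTier
  P2: EmailOpen <- Conversion -> StoreType <- BrandLoyalty -> PriorPurchase <- PriceTier
  P3: EmailOpen <- Conversion -> StoreType <- PriceTier
  P4: EmailOpen <- Conversion -> StoreType -> PriorPurchase <- PriceTier
  P5: EmailOpen <- Conversion -> PriorPurchase <- BrandLoyalty -> StoreType <- PriceTier
  P6: EmailOpen <- Conversion -> PriorPurchase <- PriceTier
  P7: EmailOpen <- Conversion -> PriorPurchase <- StoreType <- PriceTier
The empty set is not sufficient: P1 (EmailOpen <- Conversion -> PriceTier) has no collider blocking it and no conditioned non-collider, so it is open.
Try {Conversion}:
  P1: blocked at fork node Conversion ∈ conditioning set.
  P2: blocked at fork node Conversion ∈ conditioning set.
  P3: blocked at fork node Conversion ∈ conditioning set.
  P4: blocked at fork node Conversion ∈ conditioning set.
  P5: blocked at fork node Conversion ∈ conditioning set.
  P6: blocked at fork node Conversion ∈ conditioning set.
  P7: blocked at fork node Conversion ∈ conditioning set.
{Conversion} contains no descendant of EmailOpen and blocks every backdoor path.
{Conversion} is the unique smallest valid adjustment set.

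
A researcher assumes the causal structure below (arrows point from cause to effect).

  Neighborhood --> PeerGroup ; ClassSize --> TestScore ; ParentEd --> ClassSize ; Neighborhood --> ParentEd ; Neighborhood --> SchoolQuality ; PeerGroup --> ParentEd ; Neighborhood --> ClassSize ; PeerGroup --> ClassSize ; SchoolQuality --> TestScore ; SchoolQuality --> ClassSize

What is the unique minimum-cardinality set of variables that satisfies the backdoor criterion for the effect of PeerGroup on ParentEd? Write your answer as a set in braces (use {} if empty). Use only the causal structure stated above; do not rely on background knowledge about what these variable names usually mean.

{Neighborhood}

Variables eligible for adjustment (non-descendants of PeerGroup, excluding PeerGroup and ParentEd): {Neighborhood, SchoolQuality}.
Backdoor paths from PeerGroup to ParentEd:
  P1: PeerGroup <- Neighborhood -> SchoolQuality -> ClassSize <- ParentEd
  P2: PeerGroup <- Neighborhood -> SchoolQuality -> TestScore <- ClassSize <- ParentEd
  P3: PeerGroup <- Neighborhood -> ParentEd
  P4: PeerGroup <- Neighborhood -> ClassSize <- ParentEd
The empty set is not sufficient: P3 (PeerGroup <- Neighborhood -> ParentEd) has no collider blocking it and no conditioned non-collider, so it is open.
Try {Neighborhood}:
  P1: blocked at fork node Neighborhood ∈ conditioning set.
  P2: blocked at fork node Neighborhood ∈ conditioning set.
  P3: blocked at fork node Neighborhood ∈ conditioning set.
  P4: blocked at fork node Neighborhood ∈ conditioning set.
{Neighborhood} contains no descendant of PeerGroup and blocks every backdoor path.
No other singleton works — e.g. {SchoolQuality} leaves P3 open — so {Neighborhood} is the unique smallest valid adjustment set.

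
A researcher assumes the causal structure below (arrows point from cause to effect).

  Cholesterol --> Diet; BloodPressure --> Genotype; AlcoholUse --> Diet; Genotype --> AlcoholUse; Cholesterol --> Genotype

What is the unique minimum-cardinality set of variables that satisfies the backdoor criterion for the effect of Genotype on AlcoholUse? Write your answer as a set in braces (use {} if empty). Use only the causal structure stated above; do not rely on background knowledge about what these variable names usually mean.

{}

Variables eligible for adjustment (non-descendants of Genotype, excluding Genotype and AlcoholUse): {BloodPressure, Cholesterol}.
Backdoor paths from Genotype to AlcoholUse:
  P1: Genotype <- Cholesterol -> Diet <- AlcoholUse
Each backdoor path contains an unconditioned collider, so every path is already blocked with the empty conditioning set:
  P1: blocked at collider Diet (neither it nor any descendant is in the conditioning set).
The empty set is therefore the unique smallest valid set.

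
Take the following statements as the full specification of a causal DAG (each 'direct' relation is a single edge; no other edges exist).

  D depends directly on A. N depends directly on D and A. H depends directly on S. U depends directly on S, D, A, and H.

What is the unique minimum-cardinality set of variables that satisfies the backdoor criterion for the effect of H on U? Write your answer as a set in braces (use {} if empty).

Variables eligible for adjustment (non-descendants of H, excluding H and U): {A, D, N, S}.
Backdoor paths from H to U:
  P1: H <- S -> U
The empty set is not sufficient: P1 (H <- S -> U) has no collider blocking it and no conditioned non-collider, so it is open.
Try {S}:
  P1: blocked at fork node S ∈ conditioning set.
{S} contains no descendant of H and blocks every backdoor path.
No other singleton works — e.g. {A} leaves P1 open — so {S} is the unique smallest valid adjustment set.

{S}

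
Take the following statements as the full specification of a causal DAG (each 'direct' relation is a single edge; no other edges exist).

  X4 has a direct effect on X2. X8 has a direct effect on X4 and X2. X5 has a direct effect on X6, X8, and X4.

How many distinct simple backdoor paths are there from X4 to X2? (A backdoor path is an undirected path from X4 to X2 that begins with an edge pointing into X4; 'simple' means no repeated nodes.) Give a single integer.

2

A backdoor path from X4 to X2 is any simple undirected path whose first edge points into X4 (i.e. leaves X4 via a parent).
Parents of X4: {X5, X8}.
Enumerating:
  P1: X4 <- X5 -> X8 -> X2
  P2: X4 <- X8 -> X2
That exhausts the simple backdoor paths. Count: 2.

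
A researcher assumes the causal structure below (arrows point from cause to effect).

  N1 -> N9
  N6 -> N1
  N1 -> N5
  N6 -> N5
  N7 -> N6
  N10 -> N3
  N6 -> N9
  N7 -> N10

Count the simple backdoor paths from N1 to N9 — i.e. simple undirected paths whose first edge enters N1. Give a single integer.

A backdoor path from N1 to N9 is any simple undirected path whose first edge points into N1 (i.e. leaves N1 via a parent).
Parents of N1: {N6}.
Enumerating:
  P1: N1 <- N6 -> N9
That exhausts the simple backdoor paths. Count: 1.

1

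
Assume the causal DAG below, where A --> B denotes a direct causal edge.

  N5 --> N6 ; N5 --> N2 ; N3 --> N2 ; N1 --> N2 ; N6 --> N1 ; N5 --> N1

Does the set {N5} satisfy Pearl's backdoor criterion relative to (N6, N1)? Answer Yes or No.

Yes

Backdoor paths from N6 to N1 (paths whose first edge points into N6):
  P1: N6 <- N5 -> N1
  P2: N6 <- N5 -> N2 <- N1
Condition 1 (no descendant of N6 in the set): holds — descendants of N6 are {N1, N2}; none are in {N5}.
Condition 2 (every backdoor path blocked by {N5}):
  P1: blocked at fork node N5 ∈ conditioning set.
  P2: blocked at fork node N5 ∈ conditioning set.
{N5} satisfies the backdoor criterion.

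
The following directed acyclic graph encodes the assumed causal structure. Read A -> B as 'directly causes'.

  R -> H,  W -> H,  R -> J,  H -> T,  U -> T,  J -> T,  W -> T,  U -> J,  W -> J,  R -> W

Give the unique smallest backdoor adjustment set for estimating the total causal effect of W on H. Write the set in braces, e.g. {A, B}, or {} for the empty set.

Variables eligible for adjustment (non-descendants of W, excluding W and H): {R, U}.
Backdoor paths from W to H:
  P1: W <- R -> H
  P2: W <- R -> J <- U -> T <- H
  P3: W <- R -> J -> T <- H
The empty set is not sufficient: P1 (W <- R -> H) has no collider blocking it and no conditioned non-collider, so it is open.
Try {R}:
  P1: blocked at fork node R ∈ conditioning set.
  P2: blocked at fork node R ∈ conditioning set.
  P3: blocked at fork node R ∈ conditioning set.
{R} contains no descendant of W and blocks every backdoor path.
No other singleton works — e.g. {U} leaves P1 open — so {R} is the unique smallest valid adjustment set.

{R}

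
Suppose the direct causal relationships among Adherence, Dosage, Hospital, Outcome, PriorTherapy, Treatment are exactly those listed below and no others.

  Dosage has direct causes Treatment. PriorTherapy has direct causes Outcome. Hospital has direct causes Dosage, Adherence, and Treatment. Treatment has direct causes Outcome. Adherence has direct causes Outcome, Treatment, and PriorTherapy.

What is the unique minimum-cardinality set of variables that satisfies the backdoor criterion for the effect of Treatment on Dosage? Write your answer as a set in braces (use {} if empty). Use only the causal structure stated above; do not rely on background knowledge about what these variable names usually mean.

{}

Variables eligible for adjustment (non-descendants of Treatment, excluding Treatment and Dosage): {Outcome, PriorTherapy}.
Backdoor paths from Treatment to Dosage:
  P1: Treatment <- Outcome -> PriorTherapy -> Adherence -> Hospital <- Dosage
  P2: Treatment <- Outcome -> Adherence -> Hospital <- Dosage
Each backdoor path contains an unconditioned collider, so every path is already blocked with the empty conditioning set:
  P1: blocked at collider Hospital (neither it nor any descendant is in the conditioning set).
  P2: blocked at collider Hospital (neither it nor any descendant is in the conditioning set).
The empty set is therefore the unique smallest valid set.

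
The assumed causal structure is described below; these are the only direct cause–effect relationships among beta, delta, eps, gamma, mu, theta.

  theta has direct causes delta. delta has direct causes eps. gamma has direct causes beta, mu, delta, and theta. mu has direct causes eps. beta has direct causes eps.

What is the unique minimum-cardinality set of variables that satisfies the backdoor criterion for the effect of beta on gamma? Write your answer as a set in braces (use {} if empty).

{eps}

Variables eligible for adjustment (non-descendants of beta, excluding beta and gamma): {delta, eps, mu, theta}.
Backdoor paths from beta to gamma:
  P1: beta <- eps -> delta -> theta -> gamma
  P2: beta <- eps -> delta -> gamma
  P3: beta <- eps -> mu -> gamma
The empty set is not sufficient: P1 (beta <- eps -> delta -> theta -> gamma) has no collider blocking it and no conditioned non-collider, so it is open.
Try {eps}:
  P1: blocked at fork node eps ∈ conditioning set.
  P2: blocked at fork node eps ∈ conditioning set.
  P3: blocked at fork node eps ∈ conditioning set.
{eps} contains no descendant of beta and blocks every backdoor path.
No other singleton works — e.g. {delta} leaves P3 open — so {eps} is the unique smallest valid adjustment set.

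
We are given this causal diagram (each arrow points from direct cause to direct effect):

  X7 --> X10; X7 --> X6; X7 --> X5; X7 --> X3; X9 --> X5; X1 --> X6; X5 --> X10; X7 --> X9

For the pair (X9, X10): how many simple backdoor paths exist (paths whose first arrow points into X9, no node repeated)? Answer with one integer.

A backdoor path from X9 to X10 is any simple undirected path whose first edge points into X9 (i.e. leaves X9 via a parent).
Parents of X9: {X7}.
Enumerating:
  P1: X9 <- X7 -> X5 -> X10
  P2: X9 <- X7 -> X10
That exhausts the simple backdoor paths. Count: 2.

2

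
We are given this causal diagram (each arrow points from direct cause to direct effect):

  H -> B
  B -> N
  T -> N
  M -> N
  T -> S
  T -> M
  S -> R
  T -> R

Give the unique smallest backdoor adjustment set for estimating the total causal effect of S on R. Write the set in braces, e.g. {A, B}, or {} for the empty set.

{T}

Variables eligible for adjustment (non-descendants of S, excluding S and R): {B, H, M, N, T}.
Backdoor paths from S to R:
  P1: S <- T -> R
The empty set is not sufficient: P1 (S <- T -> R) has no collider blocking it and no conditioned non-collider, so it is open.
Try {T}:
  P1: blocked at fork node T ∈ conditioning set.
{T} contains no descendant of S and blocks every backdoor path.
No other singleton works — e.g. {H} leaves P1 open — so {T} is the unique smallest valid adjustment set.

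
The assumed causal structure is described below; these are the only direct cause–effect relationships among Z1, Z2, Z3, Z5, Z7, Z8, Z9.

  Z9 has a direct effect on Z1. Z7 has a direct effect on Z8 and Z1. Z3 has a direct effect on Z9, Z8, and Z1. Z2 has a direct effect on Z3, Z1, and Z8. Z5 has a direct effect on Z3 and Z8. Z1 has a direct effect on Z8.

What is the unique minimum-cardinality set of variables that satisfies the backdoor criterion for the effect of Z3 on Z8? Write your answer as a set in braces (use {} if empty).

{Z2, Z5}

Variables eligible for adjustment (non-descendants of Z3, excluding Z3 and Z8): {Z2, Z5, Z7}.
Backdoor paths from Z3 to Z8:
  P1: Z3 <- Z5 -> Z8
  P2: Z3 <- Z2 -> Z1 <- Z7 -> Z8
  P3: Z3 <- Z2 -> Z1 -> Z8
  P4: Z3 <- Z2 -> Z8
The empty set is not sufficient: P1 (Z3 <- Z5 -> Z8) has no collider blocking it and no conditioned non-collider, so it is open.
Try {Z2, Z5}:
  P1: blocked at fork node Z5 ∈ conditioning set.
  P2: blocked at fork node Z2 ∈ conditioning set.
  P3: blocked at fork node Z2 ∈ conditioning set.
  P4: blocked at fork node Z2 ∈ conditioning set.
{Z2, Z5} contains no descendant of Z3 and blocks every backdoor path.
Every element of {Z2, Z5} is needed (dropping Z2 leaves P3 open; dropping Z5 leaves P1 open), so no proper subset is valid.
Among all size-2 subsets of the eligible variables, only {Z2, Z5} blocks every backdoor path, so it is the unique smallest valid adjustment set.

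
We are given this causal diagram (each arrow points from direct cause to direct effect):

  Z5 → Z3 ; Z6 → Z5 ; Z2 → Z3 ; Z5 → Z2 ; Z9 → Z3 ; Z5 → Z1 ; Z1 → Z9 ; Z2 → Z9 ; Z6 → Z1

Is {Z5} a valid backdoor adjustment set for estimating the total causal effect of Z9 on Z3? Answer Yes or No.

No

Backdoor paths from Z9 to Z3 (paths whose first edge points into Z9):
  P1: Z9 <- Z1 <- Z6 -> Z5 -> Z2 -> Z3
  P2: Z9 <- Z1 <- Z6 -> Z5 -> Z3
  P3: Z9 <- Z1 <- Z5 -> Z2 -> Z3
  P4: Z9 <- Z1 <- Z5 -> Z3
  P5: Z9 <- Z2 <- Z5 -> Z3
  P6: Z9 <- Z2 -> Z3
Condition 1 (no descendant of Z9 in the set): holds — descendants of Z9 are {Z3}; none are in {Z5}.
Condition 2 (every backdoor path blocked by {Z5}):
  P1: blocked at chain node Z5 ∈ conditioning set.
  P2: blocked at chain node Z5 ∈ conditioning set.
  P3: blocked at fork node Z5 ∈ conditioning set.
  P4: blocked at fork node Z5 ∈ conditioning set.
  P5: blocked at fork node Z5 ∈ conditioning set.
  P6: open — no interior node is in the conditioning set.
{Z5} does not satisfy the backdoor criterion.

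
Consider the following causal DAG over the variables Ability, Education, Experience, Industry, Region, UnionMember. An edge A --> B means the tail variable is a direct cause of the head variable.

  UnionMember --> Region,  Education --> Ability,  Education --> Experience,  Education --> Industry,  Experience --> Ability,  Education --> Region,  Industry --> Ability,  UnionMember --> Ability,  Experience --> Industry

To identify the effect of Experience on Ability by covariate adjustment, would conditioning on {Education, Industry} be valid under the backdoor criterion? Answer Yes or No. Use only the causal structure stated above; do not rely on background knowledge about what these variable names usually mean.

Backdoor paths from Experience to Ability (paths whose first edge points into Experience):
  P1: Experience <- Education -> Industry -> Ability
  P2: Experience <- Education -> Region <- UnionMember -> Ability
  P3: Experience <- Education -> Ability
Condition 1 (no descendant of Experience in the set): FAILS — Industry is a descendant of Experience.
Condition 2 (every backdoor path blocked by {Education, Industry}):
  P1: blocked at fork node Education ∈ conditioning set.
  P2: blocked at fork node Education ∈ conditioning set.
  P3: blocked at fork node Education ∈ conditioning set.
{Education, Industry} does not satisfy the backdoor criterion.

No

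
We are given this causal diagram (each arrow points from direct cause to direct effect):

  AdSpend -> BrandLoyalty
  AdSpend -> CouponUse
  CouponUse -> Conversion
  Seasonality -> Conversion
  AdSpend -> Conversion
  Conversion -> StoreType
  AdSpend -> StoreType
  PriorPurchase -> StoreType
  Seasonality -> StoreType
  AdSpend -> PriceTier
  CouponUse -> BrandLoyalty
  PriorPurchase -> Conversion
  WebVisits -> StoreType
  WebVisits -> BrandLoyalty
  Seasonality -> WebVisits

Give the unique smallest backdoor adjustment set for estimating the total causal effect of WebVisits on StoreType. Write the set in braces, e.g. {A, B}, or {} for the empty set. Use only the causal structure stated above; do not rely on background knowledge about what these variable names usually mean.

Variables eligible for adjustment (non-descendants of WebVisits, excluding WebVisits and StoreType): {AdSpend, Conversion, CouponUse, PriceTier, PriorPurchase, Seasonality}.
Backdoor paths from WebVisits to StoreType:
  P1: WebVisits <- Seasonality -> Conversion <- AdSpend -> StoreType
  P2: WebVisits <- Seasonality -> Conversion <- CouponUse <- AdSpend -> StoreType
  P3: WebVisits <- Seasonality -> Conversion <- CouponUse -> BrandLoyalty <- AdSpend -> StoreType
  P4: WebVisits <- Seasonality -> Conversion <- PriorPurchase -> StoreType
  P5: WebVisits <- Seasonality -> Conversion -> StoreType
  P6: WebVisits <- Seasonality -> StoreType
The empty set is not sufficient: P5 (WebVisits <- Seasonality -> Conversion -> StoreType) has no collider blocking it and no conditioned non-collider, so it is open.
Try {Seasonality}:
  P1: blocked at fork node Seasonality ∈ conditioning set.
  P2: blocked at fork node Seasonality ∈ conditioning set.
  P3: blocked at fork node Seasonality ∈ conditioning set.
  P4: blocked at fork node Seasonality ∈ conditioning set.
  P5: blocked at fork node Seasonality ∈ conditioning set.
  P6: blocked at fork node Seasonality ∈ conditioning set.
{Seasonality} contains no descendant of WebVisits and blocks every backdoor path.
No other singleton works — e.g. {AdSpend} leaves P5 open — so {Seasonality} is the unique smallest valid adjustment set.

{Seasonality}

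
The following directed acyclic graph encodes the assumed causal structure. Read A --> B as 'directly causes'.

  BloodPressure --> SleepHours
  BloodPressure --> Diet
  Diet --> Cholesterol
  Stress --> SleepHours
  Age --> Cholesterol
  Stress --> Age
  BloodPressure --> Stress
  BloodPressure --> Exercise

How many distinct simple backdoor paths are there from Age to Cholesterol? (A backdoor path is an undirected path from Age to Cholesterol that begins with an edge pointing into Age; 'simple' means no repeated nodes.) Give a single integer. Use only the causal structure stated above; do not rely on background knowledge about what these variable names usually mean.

2

A backdoor path from Age to Cholesterol is any simple undirected path whose first edge points into Age (i.e. leaves Age via a parent).
Parents of Age: {Stress}.
Enumerating:
  P1: Age <- Stress <- BloodPressure -> Diet -> Cholesterol
  P2: Age <- Stress -> SleepHours <- BloodPressure -> Diet -> Cholesterol
That exhausts the simple backdoor paths. Count: 2.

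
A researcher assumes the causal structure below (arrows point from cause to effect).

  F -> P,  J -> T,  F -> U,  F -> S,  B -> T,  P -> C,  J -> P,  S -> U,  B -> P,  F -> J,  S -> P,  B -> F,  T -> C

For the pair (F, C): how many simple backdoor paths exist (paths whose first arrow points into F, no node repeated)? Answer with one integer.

A backdoor path from F to C is any simple undirected path whose first edge points into F (i.e. leaves F via a parent).
Parents of F: {B}.
Enumerating:
  P1: F <- B -> T <- J -> P -> C
  P2: F <- B -> T -> C
  P3: F <- B -> P <- J -> T -> C
  P4: F <- B -> P -> C
That exhausts the simple backdoor paths. Count: 4.

4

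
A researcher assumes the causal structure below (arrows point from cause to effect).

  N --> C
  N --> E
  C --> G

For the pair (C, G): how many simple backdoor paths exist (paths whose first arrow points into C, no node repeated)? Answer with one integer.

A backdoor path from C to G is any simple undirected path whose first edge points into C (i.e. leaves C via a parent).
Parents of C: {N}.
No simple path from any parent of C reaches G without revisiting C, so there are no backdoor paths.

0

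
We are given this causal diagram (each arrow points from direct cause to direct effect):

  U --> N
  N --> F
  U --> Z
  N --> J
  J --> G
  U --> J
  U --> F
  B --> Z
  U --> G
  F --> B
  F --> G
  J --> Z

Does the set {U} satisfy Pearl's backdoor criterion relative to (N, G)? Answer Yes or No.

Backdoor paths from N to G (paths whose first edge points into N):
  P1: N <- U -> J -> Z <- B <- F -> G
  P2: N <- U -> J -> G
  P3: N <- U -> F -> B -> Z <- J -> G
  P4: N <- U -> F -> G
  P5: N <- U -> Z <- J -> G
  P6: N <- U -> Z <- B <- F -> G
  P7: N <- U -> G
Condition 1 (no descendant of N in the set): holds — descendants of N are {B, F, G, J, Z}; none are in {U}.
Condition 2 (every backdoor path blocked by {U}):
  P1: blocked at fork node U ∈ conditioning set.
  P2: blocked at fork node U ∈ conditioning set.
  P3: blocked at fork node U ∈ conditioning set.
  P4: blocked at fork node U ∈ conditioning set.
  P5: blocked at fork node U ∈ conditioning set.
  P6: blocked at fork node U ∈ conditioning set.
  P7: blocked at fork node U ∈ conditioning set.
{U} satisfies the backdoor criterion.

Yes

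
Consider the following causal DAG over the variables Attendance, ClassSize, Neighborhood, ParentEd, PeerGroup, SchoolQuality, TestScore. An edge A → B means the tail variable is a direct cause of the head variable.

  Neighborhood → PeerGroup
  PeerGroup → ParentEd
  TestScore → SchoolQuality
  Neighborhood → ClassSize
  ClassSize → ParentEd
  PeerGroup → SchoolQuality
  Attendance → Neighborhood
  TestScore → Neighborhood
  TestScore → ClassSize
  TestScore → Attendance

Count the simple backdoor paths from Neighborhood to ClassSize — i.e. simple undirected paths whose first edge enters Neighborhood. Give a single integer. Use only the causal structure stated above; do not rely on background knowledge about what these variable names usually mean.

4

A backdoor path from Neighborhood to ClassSize is any simple undirected path whose first edge points into Neighborhood (i.e. leaves Neighborhood via a parent).
Parents of Neighborhood: {Attendance, TestScore}.
Enumerating:
  P1: Neighborhood <- TestScore -> ClassSize
  P2: Neighborhood <- TestScore -> SchoolQuality <- PeerGroup -> ParentEd <- ClassSize
  P3: Neighborhood <- Attendance <- TestScore -> ClassSize
  P4: Neighborhood <- Attendance <- TestScore -> SchoolQuality <- PeerGroup -> ParentEd <- ClassSize
That exhausts the simple backdoor paths. Count: 4.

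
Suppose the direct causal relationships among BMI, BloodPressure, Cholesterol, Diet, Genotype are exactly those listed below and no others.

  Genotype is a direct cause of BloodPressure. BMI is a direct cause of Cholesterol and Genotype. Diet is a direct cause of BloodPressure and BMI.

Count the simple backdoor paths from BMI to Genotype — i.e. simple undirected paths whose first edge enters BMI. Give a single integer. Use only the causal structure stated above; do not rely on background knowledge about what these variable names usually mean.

A backdoor path from BMI to Genotype is any simple undirected path whose first edge points into BMI (i.e. leaves BMI via a parent).
Parents of BMI: {Diet}.
Enumerating:
  P1: BMI <- Diet -> BloodPressure <- Genotype
That exhausts the simple backdoor paths. Count: 1.

1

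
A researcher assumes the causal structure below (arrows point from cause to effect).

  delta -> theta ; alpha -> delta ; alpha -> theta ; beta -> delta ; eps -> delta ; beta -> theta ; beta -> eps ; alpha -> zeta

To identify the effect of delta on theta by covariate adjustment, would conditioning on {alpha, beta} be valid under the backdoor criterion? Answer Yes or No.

Backdoor paths from delta to theta (paths whose first edge points into delta):
  P1: delta <- beta -> theta
  P2: delta <- eps <- beta -> theta
  P3: delta <- alpha -> theta
Condition 1 (no descendant of delta in the set): holds — descendants of delta are {theta}; none are in {alpha, beta}.
Condition 2 (every backdoor path blocked by {alpha, beta}):
  P1: blocked at fork node beta ∈ conditioning set.
  P2: blocked at fork node beta ∈ conditioning set.
  P3: blocked at fork node alpha ∈ conditioning set.
{alpha, beta} satisfies the backdoor criterion.

Yes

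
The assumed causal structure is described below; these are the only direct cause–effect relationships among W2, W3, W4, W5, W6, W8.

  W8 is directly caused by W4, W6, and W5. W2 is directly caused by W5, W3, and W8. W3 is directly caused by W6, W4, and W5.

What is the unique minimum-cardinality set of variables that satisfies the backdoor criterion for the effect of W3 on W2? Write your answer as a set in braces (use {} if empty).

Variables eligible for adjustment (non-descendants of W3, excluding W3 and W2): {W4, W5, W6, W8}.
Backdoor paths from W3 to W2:
  P1: W3 <- W4 -> W8 <- W5 -> W2
  P2: W3 <- W4 -> W8 -> W2
  P3: W3 <- W5 -> W8 -> W2
  P4: W3 <- W5 -> W2
  P5: W3 <- W6 -> W8 <- W5 -> W2
  P6: W3 <- W6 -> W8 -> W2
The empty set is not sufficient: P2 (W3 <- W4 -> W8 -> W2) has no collider blocking it and no conditioned non-collider, so it is open.
Try {W5, W8}:
  P1: blocked at fork node W5 ∈ conditioning set.
  P2: blocked at chain node W8 ∈ conditioning set.
  P3: blocked at fork node W5 ∈ conditioning set.
  P4: blocked at fork node W5 ∈ conditioning set.
  P5: blocked at fork node W5 ∈ conditioning set.
  P6: blocked at chain node W8 ∈ conditioning set.
{W5, W8} contains no descendant of W3 and blocks every backdoor path.
Every element of {W5, W8} is needed (dropping W5 leaves P1 open; dropping W8 leaves P2 open), so no proper subset is valid.
Among all size-2 subsets of the eligible variables, only {W5, W8} blocks every backdoor path, so it is the unique smallest valid adjustment set.

{W5, W8}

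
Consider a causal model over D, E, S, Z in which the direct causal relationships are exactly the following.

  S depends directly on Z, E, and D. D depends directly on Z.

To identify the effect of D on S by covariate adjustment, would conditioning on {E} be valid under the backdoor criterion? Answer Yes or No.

No

Backdoor paths from D to S (paths whose first edge points into D):
  P1: D <- Z -> S
Condition 1 (no descendant of D in the set): holds — descendants of D are {S}; none are in {E}.
Condition 2 (every backdoor path blocked by {E}):
  P1: open — no interior node is in the conditioning set.
{E} does not satisfy the backdoor criterion.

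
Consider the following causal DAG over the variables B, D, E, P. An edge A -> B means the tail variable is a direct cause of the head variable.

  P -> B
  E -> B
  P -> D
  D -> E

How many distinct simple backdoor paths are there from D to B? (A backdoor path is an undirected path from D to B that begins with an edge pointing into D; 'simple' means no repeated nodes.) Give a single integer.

1

A backdoor path from D to B is any simple undirected path whose first edge points into D (i.e. leaves D via a parent).
Parents of D: {P}.
Enumerating:
  P1: D <- P -> B
That exhausts the simple backdoor paths. Count: 1.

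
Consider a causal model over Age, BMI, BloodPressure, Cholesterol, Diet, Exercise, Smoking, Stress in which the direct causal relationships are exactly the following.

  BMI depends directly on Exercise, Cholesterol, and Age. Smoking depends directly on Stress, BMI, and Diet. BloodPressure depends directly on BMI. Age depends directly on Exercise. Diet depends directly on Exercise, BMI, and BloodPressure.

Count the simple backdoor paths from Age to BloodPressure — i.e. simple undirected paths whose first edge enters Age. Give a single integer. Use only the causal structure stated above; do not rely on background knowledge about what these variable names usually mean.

6

A backdoor path from Age to BloodPressure is any simple undirected path whose first edge points into Age (i.e. leaves Age via a parent).
Parents of Age: {Exercise}.
Enumerating:
  P1: Age <- Exercise -> BMI -> BloodPressure
  P2: Age <- Exercise -> BMI -> Diet <- BloodPressure
  P3: Age <- Exercise -> BMI -> Smoking <- Diet <- BloodPressure
  P4: Age <- Exercise -> Diet <- BMI -> BloodPressure
  P5: Age <- Exercise -> Diet <- BloodPressure
  P6: Age <- Exercise -> Diet -> Smoking <- BMI -> BloodPressure
That exhausts the simple backdoor paths. Count: 6.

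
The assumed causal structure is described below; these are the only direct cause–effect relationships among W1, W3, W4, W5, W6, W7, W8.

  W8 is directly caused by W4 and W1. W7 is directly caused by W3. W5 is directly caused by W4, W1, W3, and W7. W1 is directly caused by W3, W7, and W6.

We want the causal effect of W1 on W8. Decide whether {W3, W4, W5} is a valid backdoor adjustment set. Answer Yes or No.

No

Backdoor paths from W1 to W8 (paths whose first edge points into W1):
  P1: W1 <- W3 -> W7 -> W5 <- W4 -> W8
  P2: W1 <- W3 -> W5 <- W4 -> W8
  P3: W1 <- W7 <- W3 -> W5 <- W4 -> W8
  P4: W1 <- W7 -> W5 <- W4 -> W8
Condition 1 (no descendant of W1 in the set): FAILS — W5 is a descendant of W1.
Condition 2 (every backdoor path blocked by {W3, W4, W5}):
  P1: blocked at fork node W3 ∈ conditioning set.
  P2: blocked at fork node W3 ∈ conditioning set.
  P3: blocked at fork node W3 ∈ conditioning set.
  P4: blocked at fork node W4 ∈ conditioning set.
{W3, W4, W5} does not satisfy the backdoor criterion.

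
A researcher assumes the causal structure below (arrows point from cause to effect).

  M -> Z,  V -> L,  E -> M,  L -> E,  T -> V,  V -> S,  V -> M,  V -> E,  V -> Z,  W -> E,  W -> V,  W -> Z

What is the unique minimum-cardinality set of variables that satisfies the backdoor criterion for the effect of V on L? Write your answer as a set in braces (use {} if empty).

{}

Variables eligible for adjustment (non-descendants of V, excluding V and L): {T, W}.
Backdoor paths from V to L:
  P1: V <- W -> E <- L
  P2: V <- W -> Z <- M <- E <- L
Each backdoor path contains an unconditioned collider, so every path is already blocked with the empty conditioning set:
  P1: blocked at collider E (neither it nor any descendant is in the conditioning set).
  P2: blocked at collider Z (neither it nor any descendant is in the conditioning set).
The empty set is therefore the unique smallest valid set.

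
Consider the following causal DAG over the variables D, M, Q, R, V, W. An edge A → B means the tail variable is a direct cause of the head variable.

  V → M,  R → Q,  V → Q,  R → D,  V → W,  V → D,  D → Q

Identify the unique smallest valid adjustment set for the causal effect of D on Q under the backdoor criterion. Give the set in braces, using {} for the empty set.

{R, V}

Variables eligible for adjustment (non-descendants of D, excluding D and Q): {M, R, V, W}.
Backdoor paths from D to Q:
  P1: D <- V -> Q
  P2: D <- R -> Q
The empty set is not sufficient: P1 (D <- V -> Q) has no collider blocking it and no conditioned non-collider, so it is open.
Try {R, V}:
  P1: blocked at fork node V ∈ conditioning set.
  P2: blocked at fork node R ∈ conditioning set.
{R, V} contains no descendant of D and blocks every backdoor path.
Every element of {R, V} is needed (dropping R leaves P2 open; dropping V leaves P1 open), so no proper subset is valid.
Among all size-2 subsets of the eligible variables, only {R, V} blocks every backdoor path, so it is the unique smallest valid adjustment set.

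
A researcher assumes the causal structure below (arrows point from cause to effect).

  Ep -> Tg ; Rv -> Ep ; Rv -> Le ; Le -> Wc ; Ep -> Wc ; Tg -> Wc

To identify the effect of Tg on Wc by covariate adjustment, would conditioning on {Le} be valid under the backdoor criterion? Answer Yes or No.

Backdoor paths from Tg to Wc (paths whose first edge points into Tg):
  P1: Tg <- Ep <- Rv -> Le -> Wc
  P2: Tg <- Ep -> Wc
Condition 1 (no descendant of Tg in the set): holds — descendants of Tg are {Wc}; none are in {Le}.
Condition 2 (every backdoor path blocked by {Le}):
  P1: blocked at chain node Le ∈ conditioning set.
  P2: open — no interior node is in the conditioning set.
{Le} does not satisfy the backdoor criterion.

No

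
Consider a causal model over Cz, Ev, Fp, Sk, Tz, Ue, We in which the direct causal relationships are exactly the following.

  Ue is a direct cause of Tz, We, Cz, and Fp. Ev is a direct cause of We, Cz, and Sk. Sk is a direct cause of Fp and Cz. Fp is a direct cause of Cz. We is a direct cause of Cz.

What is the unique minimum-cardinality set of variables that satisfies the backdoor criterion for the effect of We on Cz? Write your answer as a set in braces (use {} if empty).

Variables eligible for adjustment (non-descendants of We, excluding We and Cz): {Ev, Fp, Sk, Tz, Ue}.
Backdoor paths from We to Cz:
  P1: We <- Ev -> Sk -> Fp <- Ue -> Cz
  P2: We <- Ev -> Sk -> Fp -> Cz
  P3: We <- Ev -> Sk -> Cz
  P4: We <- Ev -> Cz
  P5: We <- Ue -> Fp <- Sk <- Ev -> Cz
  P6: We <- Ue -> Fp <- Sk -> Cz
  P7: We <- Ue -> Fp -> Cz
  P8: We <- Ue -> Cz
The empty set is not sufficient: P2 (We <- Ev -> Sk -> Fp -> Cz) has no collider blocking it and no conditioned non-collider, so it is open.
Try {Ev, Ue}:
  P1: blocked at fork node Ev ∈ conditioning set.
  P2: blocked at fork node Ev ∈ conditioning set.
  P3: blocked at fork node Ev ∈ conditioning set.
  P4: blocked at fork node Ev ∈ conditioning set.
  P5: blocked at fork node Ue ∈ conditioning set.
  P6: blocked at fork node Ue ∈ conditioning set.
  P7: blocked at fork node Ue ∈ conditioning set.
  P8: blocked at fork node Ue ∈ conditioning set.
{Ev, Ue} contains no descendant of We and blocks every backdoor path.
Every element of {Ev, Ue} is needed (dropping Ev leaves P2 open; dropping Ue leaves P7 open), so no proper subset is valid.
Among all size-2 subsets of the eligible variables, only {Ev, Ue} blocks every backdoor path, so it is the unique smallest valid adjustment set.

{Ev, Ue}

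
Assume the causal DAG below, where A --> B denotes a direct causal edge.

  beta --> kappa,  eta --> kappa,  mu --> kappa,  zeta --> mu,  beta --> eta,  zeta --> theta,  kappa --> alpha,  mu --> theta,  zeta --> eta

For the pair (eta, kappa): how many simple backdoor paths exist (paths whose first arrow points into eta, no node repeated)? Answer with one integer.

A backdoor path from eta to kappa is any simple undirected path whose first edge points into eta (i.e. leaves eta via a parent).
Parents of eta: {beta, zeta}.
Enumerating:
  P1: eta <- beta -> kappa
  P2: eta <- zeta -> mu -> kappa
  P3: eta <- zeta -> theta <- mu -> kappa
That exhausts the simple backdoor paths. Count: 3.

3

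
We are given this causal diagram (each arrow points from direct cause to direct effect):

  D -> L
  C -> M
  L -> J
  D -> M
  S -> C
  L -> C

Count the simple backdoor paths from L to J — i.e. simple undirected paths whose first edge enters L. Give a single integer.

A backdoor path from L to J is any simple undirected path whose first edge points into L (i.e. leaves L via a parent).
Parents of L: {D}.
No simple path from any parent of L reaches J without revisiting L, so there are no backdoor paths.

0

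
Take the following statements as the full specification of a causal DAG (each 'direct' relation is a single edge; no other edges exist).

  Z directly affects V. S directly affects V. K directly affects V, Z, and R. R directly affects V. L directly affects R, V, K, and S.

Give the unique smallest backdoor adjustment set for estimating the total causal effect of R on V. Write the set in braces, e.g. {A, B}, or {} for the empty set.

Variables eligible for adjustment (non-descendants of R, excluding R and V): {K, L, S, Z}.
Backdoor paths from R to V:
  P1: R <- L -> K -> Z -> V
  P2: R <- L -> K -> V
  P3: R <- L -> S -> V
  P4: R <- L -> V
  P5: R <- K <- L -> S -> V
  P6: R <- K <- L -> V
  P7: R <- K -> Z -> V
  P8: R <- K -> V
The empty set is not sufficient: P1 (R <- L -> K -> Z -> V) has no collider blocking it and no conditioned non-collider, so it is open.
Try {K, L}:
  P1: blocked at fork node L ∈ conditioning set.
  P2: blocked at fork node L ∈ conditioning set.
  P3: blocked at fork node L ∈ conditioning set.
  P4: blocked at fork node L ∈ conditioning set.
  P5: blocked at chain node K ∈ conditioning set.
  P6: blocked at chain node K ∈ conditioning set.
  P7: blocked at fork node K ∈ conditioning set.
  P8: blocked at fork node K ∈ conditioning set.
{K, L} contains no descendant of R and blocks every backdoor path.
Every element of {K, L} is needed (dropping K leaves P7 open; dropping L leaves P3 open), so no proper subset is valid.
Among all size-2 subsets of the eligible variables, only {K, L} blocks every backdoor path, so it is the unique smallest valid adjustment set.

{K, L}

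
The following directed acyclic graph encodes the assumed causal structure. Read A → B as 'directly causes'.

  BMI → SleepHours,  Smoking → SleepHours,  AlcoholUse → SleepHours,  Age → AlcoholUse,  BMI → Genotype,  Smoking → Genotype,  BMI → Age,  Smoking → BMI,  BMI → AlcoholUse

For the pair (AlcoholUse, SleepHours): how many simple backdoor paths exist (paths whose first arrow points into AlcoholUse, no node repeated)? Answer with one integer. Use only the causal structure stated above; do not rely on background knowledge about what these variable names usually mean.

6

A backdoor path from AlcoholUse to SleepHours is any simple undirected path whose first edge points into AlcoholUse (i.e. leaves AlcoholUse via a parent).
Parents of AlcoholUse: {Age, BMI}.
Enumerating:
  P1: AlcoholUse <- BMI <- Smoking -> SleepHours
  P2: AlcoholUse <- BMI -> Genotype <- Smoking -> SleepHours
  P3: AlcoholUse <- BMI -> SleepHours
  P4: AlcoholUse <- Age <- BMI <- Smoking -> SleepHours
  P5: AlcoholUse <- Age <- BMI -> Genotype <- Smoking -> SleepHours
  P6: AlcoholUse <- Age <- BMI -> SleepHours
That exhausts the simple backdoor paths. Count: 6.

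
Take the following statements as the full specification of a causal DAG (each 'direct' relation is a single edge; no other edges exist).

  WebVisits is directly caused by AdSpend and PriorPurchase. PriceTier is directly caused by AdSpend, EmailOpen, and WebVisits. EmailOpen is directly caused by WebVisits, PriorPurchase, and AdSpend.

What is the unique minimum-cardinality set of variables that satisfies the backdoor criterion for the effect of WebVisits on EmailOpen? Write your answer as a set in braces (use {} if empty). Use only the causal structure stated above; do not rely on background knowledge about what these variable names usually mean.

{AdSpend, PriorPurchase}

Variables eligible for adjustment (non-descendants of WebVisits, excluding WebVisits and EmailOpen): {AdSpend, PriorPurchase}.
Backdoor paths from WebVisits to EmailOpen:
  P1: WebVisits <- AdSpend -> EmailOpen
  P2: WebVisits <- AdSpend -> PriceTier <- EmailOpen
  P3: WebVisits <- PriorPurchase -> EmailOpen
The empty set is not sufficient: P1 (WebVisits <- AdSpend -> EmailOpen) has no collider blocking it and no conditioned non-collider, so it is open.
Try {AdSpend, PriorPurchase}:
  P1: blocked at fork node AdSpend ∈ conditioning set.
  P2: blocked at fork node AdSpend ∈ conditioning set.
  P3: blocked at fork node PriorPurchase ∈ conditioning set.
{AdSpend, PriorPurchase} contains no descendant of WebVisits and blocks every backdoor path.
Every element of {AdSpend, PriorPurchase} is needed (dropping AdSpend leaves P1 open; dropping PriorPurchase leaves P3 open), so no proper subset is valid.
Among all size-2 subsets of the eligible variables, only {AdSpend, PriorPurchase} blocks every backdoor path, so it is the unique smallest valid adjustment set.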